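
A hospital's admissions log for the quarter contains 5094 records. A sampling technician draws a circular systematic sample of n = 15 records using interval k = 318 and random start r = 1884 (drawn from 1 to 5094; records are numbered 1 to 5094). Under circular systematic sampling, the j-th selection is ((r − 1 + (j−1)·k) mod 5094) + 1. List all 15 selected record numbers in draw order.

1884, 2202, 2520, 2838, 3156, 3474, 3792, 4110, 4428, 4746, 5064, 288, 606, 924, 1242

Selection 1: 1884
Selection 2: 1884 + 318 = 2202
Selection 3: 2202 + 318 = 2520
Selection 4: 2520 + 318 = 2838
Selection 5: 2838 + 318 = 3156
Selection 6: 3156 + 318 = 3474
Selection 7: 3474 + 318 = 3792
Selection 8: 3792 + 318 = 4110
Selection 9: 4110 + 318 = 4428
Selection 10: 4428 + 318 = 4746
Selection 11: 4746 + 318 = 5064
Selection 12: 5064 + 318 = 5382 → 5382 − 5094 = 288
Selection 13: 288 + 318 = 606
Selection 14: 606 + 318 = 924
Selection 15: 924 + 318 = 1242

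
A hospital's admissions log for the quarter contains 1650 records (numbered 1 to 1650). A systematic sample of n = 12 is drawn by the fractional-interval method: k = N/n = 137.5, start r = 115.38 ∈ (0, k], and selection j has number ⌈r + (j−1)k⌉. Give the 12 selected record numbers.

116, 253, 391, 528, 666, 803, 941, 1078, 1216, 1353, 1491, 1628

j=1: r + 0k = 115.38 → ⌈·⌉ = 116
j=2: r + 1k = 252.88 → ⌈·⌉ = 253
j=3: r + 2k = 390.38 → ⌈·⌉ = 391
j=4: r + 3k = 527.88 → ⌈·⌉ = 528
j=5: r + 4k = 665.38 → ⌈·⌉ = 666
j=6: r + 5k = 802.88 → ⌈·⌉ = 803
j=7: r + 6k = 940.38 → ⌈·⌉ = 941
j=8: r + 7k = 1077.88 → ⌈·⌉ = 1078
j=9: r + 8k = 1215.38 → ⌈·⌉ = 1216
j=10: r + 9k = 1352.88 → ⌈·⌉ = 1353
j=11: r + 10k = 1490.38 → ⌈·⌉ = 1491
j=12: r + 11k = 1627.88 → ⌈·⌉ = 1628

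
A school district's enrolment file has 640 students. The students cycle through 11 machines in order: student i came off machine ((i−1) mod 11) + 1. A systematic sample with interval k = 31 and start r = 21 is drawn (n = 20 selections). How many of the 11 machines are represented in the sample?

11

Consecutive selections differ by k = 31, so their machine numbers differ by 31 mod 11 = 9.
gcd(31, 11) = 1, so the sample visits 11/1 = 11 distinct residues mod 11.
Start 21 is machine 10; the machines hit are 1, 2, 3, 4, 5, 6, 7, 8, 9, 10, 11.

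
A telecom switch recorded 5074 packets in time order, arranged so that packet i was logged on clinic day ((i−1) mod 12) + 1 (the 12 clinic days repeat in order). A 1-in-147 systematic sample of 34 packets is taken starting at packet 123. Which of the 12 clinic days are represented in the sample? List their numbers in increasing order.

3, 6, 9, 12

Consecutive selections differ by k = 147, so their clinic day numbers differ by 147 mod 12 = 3.
gcd(147, 12) = 3, so the sample visits 12/3 = 4 distinct residues mod 12.
Start 123 is clinic day 3; the clinic days hit are 3, 6, 9, 12.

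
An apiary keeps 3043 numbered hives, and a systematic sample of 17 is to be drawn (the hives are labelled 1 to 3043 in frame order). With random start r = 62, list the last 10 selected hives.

k = N/n = 3043/17 = 179
8th selection = 62 + 7×179 = 1315
9th: 1315 + 179 = 1494
10th: 1494 + 179 = 1673
11th: 1673 + 179 = 1852
12th: 1852 + 179 = 2031
13th: 2031 + 179 = 2210
14th: 2210 + 179 = 2389
15th: 2389 + 179 = 2568
16th: 2568 + 179 = 2747
17th: 2747 + 179 = 2926

1315, 1494, 1673, 1852, 2031, 2210, 2389, 2568, 2747, 2926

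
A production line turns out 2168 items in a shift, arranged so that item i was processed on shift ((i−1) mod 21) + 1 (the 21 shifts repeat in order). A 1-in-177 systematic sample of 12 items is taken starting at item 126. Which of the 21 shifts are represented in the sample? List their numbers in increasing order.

Consecutive selections differ by k = 177, so their shift numbers differ by 177 mod 21 = 9.
gcd(177, 21) = 3, so the sample visits 21/3 = 7 distinct residues mod 21.
Start 126 is shift 21; the shifts hit are 3, 6, 9, 12, 15, 18, 21.

3, 6, 9, 12, 15, 18, 21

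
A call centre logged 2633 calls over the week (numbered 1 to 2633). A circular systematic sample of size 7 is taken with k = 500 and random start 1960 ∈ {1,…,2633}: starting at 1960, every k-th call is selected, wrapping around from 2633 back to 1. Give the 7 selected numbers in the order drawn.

Selection 1: 1960
Selection 2: 1960 + 500 = 2460
Selection 3: 2460 + 500 = 2960 → 2960 − 2633 = 327
Selection 4: 327 + 500 = 827
Selection 5: 827 + 500 = 1327
Selection 6: 1327 + 500 = 1827
Selection 7: 1827 + 500 = 2327

1960, 2460, 327, 827, 1327, 1827, 2327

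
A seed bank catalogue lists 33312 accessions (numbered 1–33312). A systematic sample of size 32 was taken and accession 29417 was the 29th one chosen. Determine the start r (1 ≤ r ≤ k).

k = 33312/32 = 1041
r = 29417 − (29−1)×1041 = 29417 − 29148 = 269

269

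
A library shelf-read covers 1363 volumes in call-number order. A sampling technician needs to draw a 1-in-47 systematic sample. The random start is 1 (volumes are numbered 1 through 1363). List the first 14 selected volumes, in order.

volume 1: 1
volume 2: 1 + 47 = 48
volume 3: 48 + 47 = 95
volume 4: 95 + 47 = 142
volume 5: 142 + 47 = 189
volume 6: 189 + 47 = 236
volume 7: 236 + 47 = 283
volume 8: 283 + 47 = 330
volume 9: 330 + 47 = 377
volume 10: 377 + 47 = 424
volume 11: 424 + 47 = 471
volume 12: 471 + 47 = 518
volume 13: 518 + 47 = 565
volume 14: 565 + 47 = 612

1, 48, 95, 142, 189, 236, 283, 330, 377, 424, 471, 518, 565, 612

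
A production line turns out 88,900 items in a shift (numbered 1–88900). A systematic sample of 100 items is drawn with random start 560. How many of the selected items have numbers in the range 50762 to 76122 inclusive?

28

k = 88900/100 = 889
First selection ≥ 50762: 560 + ⌈(50762−560)/889⌉·889 = 560 + 57×889 = 51233
Last selection ≤ 76122: 560 + ⌊(76122−560)/889⌋·889 = 560 + 84×889 = 75236
Count = 84 − 57 + 1 = 28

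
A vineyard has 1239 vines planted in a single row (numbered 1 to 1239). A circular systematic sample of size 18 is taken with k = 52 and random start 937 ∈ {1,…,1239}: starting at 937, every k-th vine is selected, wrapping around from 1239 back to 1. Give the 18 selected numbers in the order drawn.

Selection 1: 937
Selection 2: 937 + 52 = 989
Selection 3: 989 + 52 = 1041
Selection 4: 1041 + 52 = 1093
Selection 5: 1093 + 52 = 1145
Selection 6: 1145 + 52 = 1197
Selection 7: 1197 + 52 = 1249 → 1249 − 1239 = 10
Selection 8: 10 + 52 = 62
Selection 9: 62 + 52 = 114
Selection 10: 114 + 52 = 166
Selection 11: 166 + 52 = 218
Selection 12: 218 + 52 = 270
Selection 13: 270 + 52 = 322
Selection 14: 322 + 52 = 374
Selection 15: 374 + 52 = 426
Selection 16: 426 + 52 = 478
Selection 17: 478 + 52 = 530
Selection 18: 530 + 52 = 582

937, 989, 1041, 1093, 1145, 1197, 10, 62, 114, 166, 218, 270, 322, 374, 426, 478, 530, 582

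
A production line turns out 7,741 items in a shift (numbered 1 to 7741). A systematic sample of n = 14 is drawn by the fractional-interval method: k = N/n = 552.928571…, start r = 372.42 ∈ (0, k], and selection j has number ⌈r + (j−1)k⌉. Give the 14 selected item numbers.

373, 926, 1479, 2032, 2585, 3138, 3690, 4243, 4796, 5349, 5902, 6455, 7008, 7561

j=1: r + 0k = 372.42 → ⌈·⌉ = 373
j=2: r + 1k = 925.348571… → ⌈·⌉ = 926
j=3: r + 2k = 1478.277142… → ⌈·⌉ = 1479
j=4: r + 3k = 2031.205714… → ⌈·⌉ = 2032
j=5: r + 4k = 2584.134285… → ⌈·⌉ = 2585
j=6: r + 5k = 3137.062857… → ⌈·⌉ = 3138
j=7: r + 6k = 3689.991428… → ⌈·⌉ = 3690
j=8: r + 7k = 4242.92 → ⌈·⌉ = 4243
j=9: r + 8k = 4795.848571… → ⌈·⌉ = 4796
j=10: r + 9k = 5348.777142… → ⌈·⌉ = 5349
j=11: r + 10k = 5901.705714… → ⌈·⌉ = 5902
j=12: r + 11k = 6454.634285… → ⌈·⌉ = 6455
j=13: r + 12k = 7007.562857… → ⌈·⌉ = 7008
j=14: r + 13k = 7560.491428… → ⌈·⌉ = 7561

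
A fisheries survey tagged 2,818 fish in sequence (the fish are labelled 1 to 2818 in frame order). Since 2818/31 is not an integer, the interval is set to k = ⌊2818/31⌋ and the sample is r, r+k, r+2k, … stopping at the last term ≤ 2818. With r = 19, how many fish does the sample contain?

k = ⌊2818/31⌋ = 90
Achieved size = ⌊(2818 − 19)/90⌋ + 1 = ⌊2799/90⌋ + 1 = 31 + 1 = 32
(last selection: 19 + 31×90 = 2809 ≤ 2818; next would be 2899 > 2818)

32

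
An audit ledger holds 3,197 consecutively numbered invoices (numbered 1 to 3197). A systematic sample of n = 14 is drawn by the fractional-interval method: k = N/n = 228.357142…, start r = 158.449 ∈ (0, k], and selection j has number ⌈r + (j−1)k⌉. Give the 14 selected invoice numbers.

159, 387, 616, 844, 1072, 1301, 1529, 1757, 1986, 2214, 2443, 2671, 2899, 3128

j=1: r + 0k = 158.449 → ⌈·⌉ = 159
j=2: r + 1k = 386.806142… → ⌈·⌉ = 387
j=3: r + 2k = 615.163285… → ⌈·⌉ = 616
j=4: r + 3k = 843.520428… → ⌈·⌉ = 844
j=5: r + 4k = 1071.877571… → ⌈·⌉ = 1072
j=6: r + 5k = 1300.234714… → ⌈·⌉ = 1301
j=7: r + 6k = 1528.591857… → ⌈·⌉ = 1529
j=8: r + 7k = 1756.949 → ⌈·⌉ = 1757
j=9: r + 8k = 1985.306142… → ⌈·⌉ = 1986
j=10: r + 9k = 2213.663285… → ⌈·⌉ = 2214
j=11: r + 10k = 2442.020428… → ⌈·⌉ = 2443
j=12: r + 11k = 2670.377571… → ⌈·⌉ = 2671
j=13: r + 12k = 2898.734714… → ⌈·⌉ = 2899
j=14: r + 13k = 3127.091857… → ⌈·⌉ = 3128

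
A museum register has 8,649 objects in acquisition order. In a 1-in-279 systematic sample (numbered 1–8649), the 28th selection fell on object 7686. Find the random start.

153

k = 279
r = 7686 − (28−1)×279 = 7686 − 7533 = 153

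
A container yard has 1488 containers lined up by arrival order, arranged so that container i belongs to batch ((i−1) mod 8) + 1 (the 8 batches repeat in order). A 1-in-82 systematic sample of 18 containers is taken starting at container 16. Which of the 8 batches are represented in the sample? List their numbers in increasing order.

Consecutive selections differ by k = 82, so their batch numbers differ by 82 mod 8 = 2.
gcd(82, 8) = 2, so the sample visits 8/2 = 4 distinct residues mod 8.
Start 16 is batch 8; the batches hit are 2, 4, 6, 8.

2, 4, 6, 8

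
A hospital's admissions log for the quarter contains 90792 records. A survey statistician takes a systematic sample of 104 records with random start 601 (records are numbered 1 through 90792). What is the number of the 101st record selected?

87901

k = 90792/104 = 873
101st selection = r + (101−1)·k = 601 + 100×873 = 601 + 87300 = 87901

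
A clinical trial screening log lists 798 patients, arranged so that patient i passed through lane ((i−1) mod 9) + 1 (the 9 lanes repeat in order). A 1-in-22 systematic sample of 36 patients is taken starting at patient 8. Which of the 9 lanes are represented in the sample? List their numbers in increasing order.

1, 2, 3, 4, 5, 6, 7, 8, 9

Consecutive selections differ by k = 22, so their lane numbers differ by 22 mod 9 = 4.
gcd(22, 9) = 1, so the sample visits 9/1 = 9 distinct residues mod 9.
Start 8 is lane 8; the lanes hit are 1, 2, 3, 4, 5, 6, 7, 8, 9.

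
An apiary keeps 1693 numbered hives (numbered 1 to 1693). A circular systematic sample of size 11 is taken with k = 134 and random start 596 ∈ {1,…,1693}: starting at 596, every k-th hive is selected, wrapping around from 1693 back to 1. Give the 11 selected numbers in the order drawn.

596, 730, 864, 998, 1132, 1266, 1400, 1534, 1668, 109, 243

Selection 1: 596
Selection 2: 596 + 134 = 730
Selection 3: 730 + 134 = 864
Selection 4: 864 + 134 = 998
Selection 5: 998 + 134 = 1132
Selection 6: 1132 + 134 = 1266
Selection 7: 1266 + 134 = 1400
Selection 8: 1400 + 134 = 1534
Selection 9: 1534 + 134 = 1668
Selection 10: 1668 + 134 = 1802 → 1802 − 1693 = 109
Selection 11: 109 + 134 = 243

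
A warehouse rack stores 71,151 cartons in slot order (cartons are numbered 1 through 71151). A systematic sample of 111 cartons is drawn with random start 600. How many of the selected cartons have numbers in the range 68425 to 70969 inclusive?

k = 71151/111 = 641
First selection ≥ 68425: 600 + ⌈(68425−600)/641⌉·641 = 600 + 106×641 = 68546
Last selection ≤ 70969: 600 + ⌊(70969−600)/641⌋·641 = 600 + 109×641 = 70469
Count = 109 − 106 + 1 = 4

4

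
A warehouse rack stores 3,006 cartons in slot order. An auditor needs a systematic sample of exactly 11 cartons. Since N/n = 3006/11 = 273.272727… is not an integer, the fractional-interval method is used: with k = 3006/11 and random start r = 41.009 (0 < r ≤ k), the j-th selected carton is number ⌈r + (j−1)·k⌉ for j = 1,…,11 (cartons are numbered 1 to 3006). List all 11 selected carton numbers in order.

42, 315, 588, 861, 1135, 1408, 1681, 1954, 2228, 2501, 2774

j=1: r + 0k = 41.009 → ⌈·⌉ = 42
j=2: r + 1k = 314.281727… → ⌈·⌉ = 315
j=3: r + 2k = 587.554454… → ⌈·⌉ = 588
j=4: r + 3k = 860.827181… → ⌈·⌉ = 861
j=5: r + 4k = 1134.099909… → ⌈·⌉ = 1135
j=6: r + 5k = 1407.372636… → ⌈·⌉ = 1408
j=7: r + 6k = 1680.645363… → ⌈·⌉ = 1681
j=8: r + 7k = 1953.918090… → ⌈·⌉ = 1954
j=9: r + 8k = 2227.190818… → ⌈·⌉ = 2228
j=10: r + 9k = 2500.463545… → ⌈·⌉ = 2501
j=11: r + 10k = 2773.736272… → ⌈·⌉ = 2774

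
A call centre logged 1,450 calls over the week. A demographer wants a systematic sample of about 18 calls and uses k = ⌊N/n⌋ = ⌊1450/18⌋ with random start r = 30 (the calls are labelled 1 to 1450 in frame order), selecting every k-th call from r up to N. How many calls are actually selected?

18

k = ⌊1450/18⌋ = 80
Achieved size = ⌊(1450 − 30)/80⌋ + 1 = ⌊1420/80⌋ + 1 = 17 + 1 = 18
(last selection: 30 + 17×80 = 1390 ≤ 1450; next would be 1470 > 1450)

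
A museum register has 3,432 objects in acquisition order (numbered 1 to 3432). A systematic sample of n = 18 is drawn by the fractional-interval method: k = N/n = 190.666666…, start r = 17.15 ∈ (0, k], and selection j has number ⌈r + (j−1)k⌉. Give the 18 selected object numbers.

j=1: r + 0k = 17.15 → ⌈·⌉ = 18
j=2: r + 1k = 207.816666… → ⌈·⌉ = 208
j=3: r + 2k = 398.483333… → ⌈·⌉ = 399
j=4: r + 3k = 589.15 → ⌈·⌉ = 590
j=5: r + 4k = 779.816666… → ⌈·⌉ = 780
j=6: r + 5k = 970.483333… → ⌈·⌉ = 971
j=7: r + 6k = 1161.15 → ⌈·⌉ = 1162
j=8: r + 7k = 1351.816666… → ⌈·⌉ = 1352
j=9: r + 8k = 1542.483333… → ⌈·⌉ = 1543
j=10: r + 9k = 1733.15 → ⌈·⌉ = 1734
j=11: r + 10k = 1923.816666… → ⌈·⌉ = 1924
j=12: r + 11k = 2114.483333… → ⌈·⌉ = 2115
j=13: r + 12k = 2305.15 → ⌈·⌉ = 2306
j=14: r + 13k = 2495.816666… → ⌈·⌉ = 2496
j=15: r + 14k = 2686.483333… → ⌈·⌉ = 2687
j=16: r + 15k = 2877.15 → ⌈·⌉ = 2878
j=17: r + 16k = 3067.816666… → ⌈·⌉ = 3068
j=18: r + 17k = 3258.483333… → ⌈·⌉ = 3259

18, 208, 399, 590, 780, 971, 1162, 1352, 1543, 1734, 1924, 2115, 2306, 2496, 2687, 2878, 3068, 3259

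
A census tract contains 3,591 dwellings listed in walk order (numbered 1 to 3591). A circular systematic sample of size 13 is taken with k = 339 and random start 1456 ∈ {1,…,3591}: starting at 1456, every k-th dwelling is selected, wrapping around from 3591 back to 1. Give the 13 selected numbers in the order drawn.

1456, 1795, 2134, 2473, 2812, 3151, 3490, 238, 577, 916, 1255, 1594, 1933

Selection 1: 1456
Selection 2: 1456 + 339 = 1795
Selection 3: 1795 + 339 = 2134
Selection 4: 2134 + 339 = 2473
Selection 5: 2473 + 339 = 2812
Selection 6: 2812 + 339 = 3151
Selection 7: 3151 + 339 = 3490
Selection 8: 3490 + 339 = 3829 → 3829 − 3591 = 238
Selection 9: 238 + 339 = 577
Selection 10: 577 + 339 = 916
Selection 11: 916 + 339 = 1255
Selection 12: 1255 + 339 = 1594
Selection 13: 1594 + 339 = 1933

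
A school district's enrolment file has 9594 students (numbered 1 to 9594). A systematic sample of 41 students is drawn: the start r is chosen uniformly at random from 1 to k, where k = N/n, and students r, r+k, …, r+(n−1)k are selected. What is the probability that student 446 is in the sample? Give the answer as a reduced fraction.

1/234

k = 9594/41 = 234.
Student 446 is selected iff r ≡ 446 (mod 234); exactly one such r in {1,…,234}.
Inclusion probability = 1/234.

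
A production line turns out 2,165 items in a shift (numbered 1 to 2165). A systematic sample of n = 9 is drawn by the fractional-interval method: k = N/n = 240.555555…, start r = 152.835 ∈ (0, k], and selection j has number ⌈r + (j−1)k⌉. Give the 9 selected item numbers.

j=1: r + 0k = 152.835 → ⌈·⌉ = 153
j=2: r + 1k = 393.390555… → ⌈·⌉ = 394
j=3: r + 2k = 633.946111… → ⌈·⌉ = 634
j=4: r + 3k = 874.501666… → ⌈·⌉ = 875
j=5: r + 4k = 1115.057222… → ⌈·⌉ = 1116
j=6: r + 5k = 1355.612777… → ⌈·⌉ = 1356
j=7: r + 6k = 1596.168333… → ⌈·⌉ = 1597
j=8: r + 7k = 1836.723888… → ⌈·⌉ = 1837
j=9: r + 8k = 2077.279444… → ⌈·⌉ = 2078

153, 394, 634, 875, 1116, 1356, 1597, 1837, 2078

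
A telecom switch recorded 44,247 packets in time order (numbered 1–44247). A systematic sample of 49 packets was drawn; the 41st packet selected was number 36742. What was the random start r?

k = 44247/49 = 903
r = 36742 − (41−1)×903 = 36742 − 36120 = 622

622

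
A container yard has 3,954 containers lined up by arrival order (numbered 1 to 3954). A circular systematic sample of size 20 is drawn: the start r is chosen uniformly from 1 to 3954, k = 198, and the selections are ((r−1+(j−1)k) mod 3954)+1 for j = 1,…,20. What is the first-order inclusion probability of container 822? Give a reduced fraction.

10/1977

For each position j, as r ranges over 1…3954 the j-th selection hits every container exactly once, so container 822 is selected for exactly 20 of the 3954 starts.
Inclusion probability = 20/3954 = 10/1977.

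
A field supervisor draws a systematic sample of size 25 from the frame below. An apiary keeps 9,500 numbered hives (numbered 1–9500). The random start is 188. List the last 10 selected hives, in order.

k = N/n = 9500/25 = 380
16th selection = 188 + 15×380 = 5888
17th: 5888 + 380 = 6268
18th: 6268 + 380 = 6648
19th: 6648 + 380 = 7028
20th: 7028 + 380 = 7408
21st: 7408 + 380 = 7788
22nd: 7788 + 380 = 8168
23rd: 8168 + 380 = 8548
24th: 8548 + 380 = 8928
25th: 8928 + 380 = 9308

5888, 6268, 6648, 7028, 7408, 7788, 8168, 8548, 8928, 9308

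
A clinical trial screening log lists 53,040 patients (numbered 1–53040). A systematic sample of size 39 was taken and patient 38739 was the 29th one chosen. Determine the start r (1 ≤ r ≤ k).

659

k = 53040/39 = 1360
r = 38739 − (29−1)×1360 = 38739 − 38080 = 659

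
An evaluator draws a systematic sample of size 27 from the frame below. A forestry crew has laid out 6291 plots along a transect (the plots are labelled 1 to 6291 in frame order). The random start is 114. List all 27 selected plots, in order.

k = N/n = 6291/27 = 233
plot 1: 114
plot 2: 114 + 233 = 347
plot 3: 347 + 233 = 580
plot 4: 580 + 233 = 813
plot 5: 813 + 233 = 1046
plot 6: 1046 + 233 = 1279
plot 7: 1279 + 233 = 1512
plot 8: 1512 + 233 = 1745
plot 9: 1745 + 233 = 1978
plot 10: 1978 + 233 = 2211
plot 11: 2211 + 233 = 2444
plot 12: 2444 + 233 = 2677
plot 13: 2677 + 233 = 2910
plot 14: 2910 + 233 = 3143
plot 15: 3143 + 233 = 3376
plot 16: 3376 + 233 = 3609
plot 17: 3609 + 233 = 3842
plot 18: 3842 + 233 = 4075
plot 19: 4075 + 233 = 4308
plot 20: 4308 + 233 = 4541
plot 21: 4541 + 233 = 4774
plot 22: 4774 + 233 = 5007
plot 23: 5007 + 233 = 5240
plot 24: 5240 + 233 = 5473
plot 25: 5473 + 233 = 5706
plot 26: 5706 + 233 = 5939
plot 27: 5939 + 233 = 6172

114, 347, 580, 813, 1046, 1279, 1512, 1745, 1978, 2211, 2444, 2677, 2910, 3143, 3376, 3609, 3842, 4075, 4308, 4541, 4774, 5007, 5240, 5473, 5706, 5939, 6172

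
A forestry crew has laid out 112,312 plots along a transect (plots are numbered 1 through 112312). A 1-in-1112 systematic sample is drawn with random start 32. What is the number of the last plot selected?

111232

k = 1112
101st selection = r + (101−1)·k = 32 + 100×1112 = 32 + 111200 = 111232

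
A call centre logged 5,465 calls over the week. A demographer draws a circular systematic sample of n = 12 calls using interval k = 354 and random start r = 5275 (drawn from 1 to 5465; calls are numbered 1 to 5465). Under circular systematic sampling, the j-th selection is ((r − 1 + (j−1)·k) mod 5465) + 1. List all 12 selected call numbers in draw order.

Selection 1: 5275
Selection 2: 5275 + 354 = 5629 → 5629 − 5465 = 164
Selection 3: 164 + 354 = 518
Selection 4: 518 + 354 = 872
Selection 5: 872 + 354 = 1226
Selection 6: 1226 + 354 = 1580
Selection 7: 1580 + 354 = 1934
Selection 8: 1934 + 354 = 2288
Selection 9: 2288 + 354 = 2642
Selection 10: 2642 + 354 = 2996
Selection 11: 2996 + 354 = 3350
Selection 12: 3350 + 354 = 3704

5275, 164, 518, 872, 1226, 1580, 1934, 2288, 2642, 2996, 3350, 3704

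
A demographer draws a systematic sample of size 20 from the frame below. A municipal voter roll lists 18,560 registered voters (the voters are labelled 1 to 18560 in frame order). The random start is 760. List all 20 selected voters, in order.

k = N/n = 18560/20 = 928
voter 1: 760
voter 2: 760 + 928 = 1688
voter 3: 1688 + 928 = 2616
voter 4: 2616 + 928 = 3544
voter 5: 3544 + 928 = 4472
voter 6: 4472 + 928 = 5400
voter 7: 5400 + 928 = 6328
voter 8: 6328 + 928 = 7256
voter 9: 7256 + 928 = 8184
voter 10: 8184 + 928 = 9112
voter 11: 9112 + 928 = 10040
voter 12: 10040 + 928 = 10968
voter 13: 10968 + 928 = 11896
voter 14: 11896 + 928 = 12824
voter 15: 12824 + 928 = 13752
voter 16: 13752 + 928 = 14680
voter 17: 14680 + 928 = 15608
voter 18: 15608 + 928 = 16536
voter 19: 16536 + 928 = 17464
voter 20: 17464 + 928 = 18392

760, 1688, 2616, 3544, 4472, 5400, 6328, 7256, 8184, 9112, 10040, 10968, 11896, 12824, 13752, 14680, 15608, 16536, 17464, 18392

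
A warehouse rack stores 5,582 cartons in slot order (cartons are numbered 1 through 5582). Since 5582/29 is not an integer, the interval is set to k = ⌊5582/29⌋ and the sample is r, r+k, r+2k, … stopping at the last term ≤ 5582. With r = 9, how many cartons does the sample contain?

30

k = ⌊5582/29⌋ = 192
Achieved size = ⌊(5582 − 9)/192⌋ + 1 = ⌊5573/192⌋ + 1 = 29 + 1 = 30
(last selection: 9 + 29×192 = 5577 ≤ 5582; next would be 5769 > 5582)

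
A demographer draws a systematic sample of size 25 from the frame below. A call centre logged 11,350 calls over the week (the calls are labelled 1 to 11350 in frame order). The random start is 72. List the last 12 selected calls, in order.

5974, 6428, 6882, 7336, 7790, 8244, 8698, 9152, 9606, 10060, 10514, 10968

k = N/n = 11350/25 = 454
14th selection = 72 + 13×454 = 5974
15th: 5974 + 454 = 6428
16th: 6428 + 454 = 6882
17th: 6882 + 454 = 7336
18th: 7336 + 454 = 7790
19th: 7790 + 454 = 8244
20th: 8244 + 454 = 8698
21st: 8698 + 454 = 9152
22nd: 9152 + 454 = 9606
23rd: 9606 + 454 = 10060
24th: 10060 + 454 = 10514
25th: 10514 + 454 = 10968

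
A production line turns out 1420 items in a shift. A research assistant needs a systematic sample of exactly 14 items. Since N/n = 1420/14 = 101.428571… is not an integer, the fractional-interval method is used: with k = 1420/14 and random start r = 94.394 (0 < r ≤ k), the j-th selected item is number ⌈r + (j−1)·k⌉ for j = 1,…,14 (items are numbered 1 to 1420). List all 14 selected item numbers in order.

j=1: r + 0k = 94.394 → ⌈·⌉ = 95
j=2: r + 1k = 195.822571… → ⌈·⌉ = 196
j=3: r + 2k = 297.251142… → ⌈·⌉ = 298
j=4: r + 3k = 398.679714… → ⌈·⌉ = 399
j=5: r + 4k = 500.108285… → ⌈·⌉ = 501
j=6: r + 5k = 601.536857… → ⌈·⌉ = 602
j=7: r + 6k = 702.965428… → ⌈·⌉ = 703
j=8: r + 7k = 804.394 → ⌈·⌉ = 805
j=9: r + 8k = 905.822571… → ⌈·⌉ = 906
j=10: r + 9k = 1007.251142… → ⌈·⌉ = 1008
j=11: r + 10k = 1108.679714… → ⌈·⌉ = 1109
j=12: r + 11k = 1210.108285… → ⌈·⌉ = 1211
j=13: r + 12k = 1311.536857… → ⌈·⌉ = 1312
j=14: r + 13k = 1412.965428… → ⌈·⌉ = 1413

95, 196, 298, 399, 501, 602, 703, 805, 906, 1008, 1109, 1211, 1312, 1413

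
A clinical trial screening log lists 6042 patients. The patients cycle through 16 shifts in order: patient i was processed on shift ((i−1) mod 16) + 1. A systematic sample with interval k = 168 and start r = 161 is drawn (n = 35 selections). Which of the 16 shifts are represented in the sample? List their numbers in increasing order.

Consecutive selections differ by k = 168, so their shift numbers differ by 168 mod 16 = 8.
gcd(168, 16) = 8, so the sample visits 16/8 = 2 distinct residues mod 16.
Start 161 is shift 1; the shifts hit are 1, 9.

1, 9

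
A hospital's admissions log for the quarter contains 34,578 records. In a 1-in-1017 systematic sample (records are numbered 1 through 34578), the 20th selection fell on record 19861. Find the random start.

538

k = 1017
r = 19861 − (20−1)×1017 = 19861 − 19323 = 538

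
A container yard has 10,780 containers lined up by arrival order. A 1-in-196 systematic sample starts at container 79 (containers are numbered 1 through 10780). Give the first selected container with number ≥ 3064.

k = 196
Steps past start: ⌈(3064 − 79)/196⌉ = ⌈2985/196⌉ = 16
Selected container: 79 + 16×196 = 3215

3215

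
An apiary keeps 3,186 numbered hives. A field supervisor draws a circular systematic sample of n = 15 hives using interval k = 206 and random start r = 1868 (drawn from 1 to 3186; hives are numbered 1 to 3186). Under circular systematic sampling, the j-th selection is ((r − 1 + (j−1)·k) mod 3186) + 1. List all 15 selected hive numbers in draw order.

Selection 1: 1868
Selection 2: 1868 + 206 = 2074
Selection 3: 2074 + 206 = 2280
Selection 4: 2280 + 206 = 2486
Selection 5: 2486 + 206 = 2692
Selection 6: 2692 + 206 = 2898
Selection 7: 2898 + 206 = 3104
Selection 8: 3104 + 206 = 3310 → 3310 − 3186 = 124
Selection 9: 124 + 206 = 330
Selection 10: 330 + 206 = 536
Selection 11: 536 + 206 = 742
Selection 12: 742 + 206 = 948
Selection 13: 948 + 206 = 1154
Selection 14: 1154 + 206 = 1360
Selection 15: 1360 + 206 = 1566

1868, 2074, 2280, 2486, 2692, 2898, 3104, 124, 330, 536, 742, 948, 1154, 1360, 1566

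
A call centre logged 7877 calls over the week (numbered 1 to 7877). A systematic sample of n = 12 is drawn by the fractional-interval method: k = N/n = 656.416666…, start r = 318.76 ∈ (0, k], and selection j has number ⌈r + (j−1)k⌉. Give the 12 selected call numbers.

319, 976, 1632, 2289, 2945, 3601, 4258, 4914, 5571, 6227, 6883, 7540

j=1: r + 0k = 318.76 → ⌈·⌉ = 319
j=2: r + 1k = 975.176666… → ⌈·⌉ = 976
j=3: r + 2k = 1631.593333… → ⌈·⌉ = 1632
j=4: r + 3k = 2288.01 → ⌈·⌉ = 2289
j=5: r + 4k = 2944.426666… → ⌈·⌉ = 2945
j=6: r + 5k = 3600.843333… → ⌈·⌉ = 3601
j=7: r + 6k = 4257.26 → ⌈·⌉ = 4258
j=8: r + 7k = 4913.676666… → ⌈·⌉ = 4914
j=9: r + 8k = 5570.093333… → ⌈·⌉ = 5571
j=10: r + 9k = 6226.51 → ⌈·⌉ = 6227
j=11: r + 10k = 6882.926666… → ⌈·⌉ = 6883
j=12: r + 11k = 7539.343333… → ⌈·⌉ = 7540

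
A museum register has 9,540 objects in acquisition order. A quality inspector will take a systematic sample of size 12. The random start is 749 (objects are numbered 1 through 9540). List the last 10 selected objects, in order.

2339, 3134, 3929, 4724, 5519, 6314, 7109, 7904, 8699, 9494

k = N/n = 9540/12 = 795
3rd selection = 749 + 2×795 = 2339
4th: 2339 + 795 = 3134
5th: 3134 + 795 = 3929
6th: 3929 + 795 = 4724
7th: 4724 + 795 = 5519
8th: 5519 + 795 = 6314
9th: 6314 + 795 = 7109
10th: 7109 + 795 = 7904
11th: 7904 + 795 = 8699
12th: 8699 + 795 = 9494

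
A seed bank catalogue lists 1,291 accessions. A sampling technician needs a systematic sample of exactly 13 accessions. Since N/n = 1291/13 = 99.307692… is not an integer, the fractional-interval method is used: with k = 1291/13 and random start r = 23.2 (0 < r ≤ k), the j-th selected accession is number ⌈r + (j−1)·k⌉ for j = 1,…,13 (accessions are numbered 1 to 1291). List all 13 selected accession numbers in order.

j=1: r + 0k = 23.2 → ⌈·⌉ = 24
j=2: r + 1k = 122.507692… → ⌈·⌉ = 123
j=3: r + 2k = 221.815384… → ⌈·⌉ = 222
j=4: r + 3k = 321.123076… → ⌈·⌉ = 322
j=5: r + 4k = 420.430769… → ⌈·⌉ = 421
j=6: r + 5k = 519.738461… → ⌈·⌉ = 520
j=7: r + 6k = 619.046153… → ⌈·⌉ = 620
j=8: r + 7k = 718.353846… → ⌈·⌉ = 719
j=9: r + 8k = 817.661538… → ⌈·⌉ = 818
j=10: r + 9k = 916.969230… → ⌈·⌉ = 917
j=11: r + 10k = 1016.276923… → ⌈·⌉ = 1017
j=12: r + 11k = 1115.584615… → ⌈·⌉ = 1116
j=13: r + 12k = 1214.892307… → ⌈·⌉ = 1215

24, 123, 222, 322, 421, 520, 620, 719, 818, 917, 1017, 1116, 1215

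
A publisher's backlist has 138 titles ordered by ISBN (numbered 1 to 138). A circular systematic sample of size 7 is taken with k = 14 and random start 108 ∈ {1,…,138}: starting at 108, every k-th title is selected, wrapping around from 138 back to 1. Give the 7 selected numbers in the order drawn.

Selection 1: 108
Selection 2: 108 + 14 = 122
Selection 3: 122 + 14 = 136
Selection 4: 136 + 14 = 150 → 150 − 138 = 12
Selection 5: 12 + 14 = 26
Selection 6: 26 + 14 = 40
Selection 7: 40 + 14 = 54

108, 122, 136, 12, 26, 40, 54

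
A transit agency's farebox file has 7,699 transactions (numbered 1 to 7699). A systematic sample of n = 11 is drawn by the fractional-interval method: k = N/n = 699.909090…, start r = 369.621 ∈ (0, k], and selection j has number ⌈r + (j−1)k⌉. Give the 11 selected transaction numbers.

370, 1070, 1770, 2470, 3170, 3870, 4570, 5269, 5969, 6669, 7369

j=1: r + 0k = 369.621 → ⌈·⌉ = 370
j=2: r + 1k = 1069.530090… → ⌈·⌉ = 1070
j=3: r + 2k = 1769.439181… → ⌈·⌉ = 1770
j=4: r + 3k = 2469.348272… → ⌈·⌉ = 2470
j=5: r + 4k = 3169.257363… → ⌈·⌉ = 3170
j=6: r + 5k = 3869.166454… → ⌈·⌉ = 3870
j=7: r + 6k = 4569.075545… → ⌈·⌉ = 4570
j=8: r + 7k = 5268.984636… → ⌈·⌉ = 5269
j=9: r + 8k = 5968.893727… → ⌈·⌉ = 5969
j=10: r + 9k = 6668.802818… → ⌈·⌉ = 6669
j=11: r + 10k = 7368.711909… → ⌈·⌉ = 7369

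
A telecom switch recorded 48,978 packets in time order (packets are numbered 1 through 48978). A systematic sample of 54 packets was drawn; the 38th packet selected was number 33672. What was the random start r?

k = 48978/54 = 907
r = 33672 − (38−1)×907 = 33672 − 33559 = 113

113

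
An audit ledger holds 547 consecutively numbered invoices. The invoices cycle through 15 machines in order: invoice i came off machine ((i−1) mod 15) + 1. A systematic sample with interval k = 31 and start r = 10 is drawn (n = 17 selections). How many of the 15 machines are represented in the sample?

15

Consecutive selections differ by k = 31, so their machine numbers differ by 31 mod 15 = 1.
gcd(31, 15) = 1, so the sample visits 15/1 = 15 distinct residues mod 15.
Start 10 is machine 10; the machines hit are 1, 2, 3, 4, 5, 6, 7, 8, 9, 10, 11, 12, 13, 14, 15.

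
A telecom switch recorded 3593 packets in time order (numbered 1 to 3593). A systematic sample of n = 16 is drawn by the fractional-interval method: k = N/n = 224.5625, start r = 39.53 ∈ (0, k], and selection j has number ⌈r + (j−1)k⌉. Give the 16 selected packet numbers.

j=1: r + 0k = 39.53 → ⌈·⌉ = 40
j=2: r + 1k = 264.0925 → ⌈·⌉ = 265
j=3: r + 2k = 488.655 → ⌈·⌉ = 489
j=4: r + 3k = 713.2175 → ⌈·⌉ = 714
j=5: r + 4k = 937.78 → ⌈·⌉ = 938
j=6: r + 5k = 1162.3425 → ⌈·⌉ = 1163
j=7: r + 6k = 1386.905 → ⌈·⌉ = 1387
j=8: r + 7k = 1611.4675 → ⌈·⌉ = 1612
j=9: r + 8k = 1836.03 → ⌈·⌉ = 1837
j=10: r + 9k = 2060.5925 → ⌈·⌉ = 2061
j=11: r + 10k = 2285.155 → ⌈·⌉ = 2286
j=12: r + 11k = 2509.7175 → ⌈·⌉ = 2510
j=13: r + 12k = 2734.28 → ⌈·⌉ = 2735
j=14: r + 13k = 2958.8425 → ⌈·⌉ = 2959
j=15: r + 14k = 3183.405 → ⌈·⌉ = 3184
j=16: r + 15k = 3407.9675 → ⌈·⌉ = 3408

40, 265, 489, 714, 938, 1163, 1387, 1612, 1837, 2061, 2286, 2510, 2735, 2959, 3184, 3408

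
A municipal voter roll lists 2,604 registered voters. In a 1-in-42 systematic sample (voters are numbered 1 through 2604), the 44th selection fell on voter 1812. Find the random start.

6

k = 42
r = 1812 − (44−1)×42 = 1812 − 1806 = 6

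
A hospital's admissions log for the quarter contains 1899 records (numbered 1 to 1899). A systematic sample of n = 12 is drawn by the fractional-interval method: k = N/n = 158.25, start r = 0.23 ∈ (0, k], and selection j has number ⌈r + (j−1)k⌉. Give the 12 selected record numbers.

j=1: r + 0k = 0.23 → ⌈·⌉ = 1
j=2: r + 1k = 158.48 → ⌈·⌉ = 159
j=3: r + 2k = 316.73 → ⌈·⌉ = 317
j=4: r + 3k = 474.98 → ⌈·⌉ = 475
j=5: r + 4k = 633.23 → ⌈·⌉ = 634
j=6: r + 5k = 791.48 → ⌈·⌉ = 792
j=7: r + 6k = 949.73 → ⌈·⌉ = 950
j=8: r + 7k = 1107.98 → ⌈·⌉ = 1108
j=9: r + 8k = 1266.23 → ⌈·⌉ = 1267
j=10: r + 9k = 1424.48 → ⌈·⌉ = 1425
j=11: r + 10k = 1582.73 → ⌈·⌉ = 1583
j=12: r + 11k = 1740.98 → ⌈·⌉ = 1741

1, 159, 317, 475, 634, 792, 950, 1108, 1267, 1425, 1583, 1741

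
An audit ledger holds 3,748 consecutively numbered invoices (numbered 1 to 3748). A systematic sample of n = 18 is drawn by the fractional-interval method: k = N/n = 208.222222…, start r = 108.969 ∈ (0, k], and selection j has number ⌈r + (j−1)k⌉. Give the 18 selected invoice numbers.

109, 318, 526, 734, 942, 1151, 1359, 1567, 1775, 1983, 2192, 2400, 2608, 2816, 3025, 3233, 3441, 3649

j=1: r + 0k = 108.969 → ⌈·⌉ = 109
j=2: r + 1k = 317.191222… → ⌈·⌉ = 318
j=3: r + 2k = 525.413444… → ⌈·⌉ = 526
j=4: r + 3k = 733.635666… → ⌈·⌉ = 734
j=5: r + 4k = 941.857888… → ⌈·⌉ = 942
j=6: r + 5k = 1150.080111… → ⌈·⌉ = 1151
j=7: r + 6k = 1358.302333… → ⌈·⌉ = 1359
j=8: r + 7k = 1566.524555… → ⌈·⌉ = 1567
j=9: r + 8k = 1774.746777… → ⌈·⌉ = 1775
j=10: r + 9k = 1982.969 → ⌈·⌉ = 1983
j=11: r + 10k = 2191.191222… → ⌈·⌉ = 2192
j=12: r + 11k = 2399.413444… → ⌈·⌉ = 2400
j=13: r + 12k = 2607.635666… → ⌈·⌉ = 2608
j=14: r + 13k = 2815.857888… → ⌈·⌉ = 2816
j=15: r + 14k = 3024.080111… → ⌈·⌉ = 3025
j=16: r + 15k = 3232.302333… → ⌈·⌉ = 3233
j=17: r + 16k = 3440.524555… → ⌈·⌉ = 3441
j=18: r + 17k = 3648.746777… → ⌈·⌉ = 3649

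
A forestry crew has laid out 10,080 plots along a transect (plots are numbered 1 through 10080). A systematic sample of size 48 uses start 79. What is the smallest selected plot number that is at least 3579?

k = 10080/48 = 210
Steps past start: ⌈(3579 − 79)/210⌉ = ⌈3500/210⌉ = 17
Selected plot: 79 + 17×210 = 3649

3649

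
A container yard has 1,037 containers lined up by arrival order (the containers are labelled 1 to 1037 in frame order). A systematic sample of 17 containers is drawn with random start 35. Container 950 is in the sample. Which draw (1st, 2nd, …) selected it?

16

k = 1037/17 = 61
position = (950 − 35)/61 + 1 = 915/61 + 1 = 15 + 1 = 16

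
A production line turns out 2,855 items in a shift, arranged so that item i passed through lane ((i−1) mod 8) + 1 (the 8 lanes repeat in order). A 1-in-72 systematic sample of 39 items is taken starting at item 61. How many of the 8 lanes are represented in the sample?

Consecutive selections differ by k = 72, so their lane numbers differ by 72 mod 8 = 0.
gcd(72, 8) = 8, so the sample visits 8/8 = 1 distinct residues mod 8.
Start 61 is lane 5; the lanes hit are 5.

1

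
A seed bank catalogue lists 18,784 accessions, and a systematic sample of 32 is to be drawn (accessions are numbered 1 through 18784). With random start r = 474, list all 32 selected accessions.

474, 1061, 1648, 2235, 2822, 3409, 3996, 4583, 5170, 5757, 6344, 6931, 7518, 8105, 8692, 9279, 9866, 10453, 11040, 11627, 12214, 12801, 13388, 13975, 14562, 15149, 15736, 16323, 16910, 17497, 18084, 18671

k = N/n = 18784/32 = 587
accession 1: 474
accession 2: 474 + 587 = 1061
accession 3: 1061 + 587 = 1648
accession 4: 1648 + 587 = 2235
accession 5: 2235 + 587 = 2822
accession 6: 2822 + 587 = 3409
accession 7: 3409 + 587 = 3996
accession 8: 3996 + 587 = 4583
accession 9: 4583 + 587 = 5170
accession 10: 5170 + 587 = 5757
accession 11: 5757 + 587 = 6344
accession 12: 6344 + 587 = 6931
accession 13: 6931 + 587 = 7518
accession 14: 7518 + 587 = 8105
accession 15: 8105 + 587 = 8692
accession 16: 8692 + 587 = 9279
accession 17: 9279 + 587 = 9866
accession 18: 9866 + 587 = 10453
accession 19: 10453 + 587 = 11040
accession 20: 11040 + 587 = 11627
accession 21: 11627 + 587 = 12214
accession 22: 12214 + 587 = 12801
accession 23: 12801 + 587 = 13388
accession 24: 13388 + 587 = 13975
accession 25: 13975 + 587 = 14562
accession 26: 14562 + 587 = 15149
accession 27: 15149 + 587 = 15736
accession 28: 15736 + 587 = 16323
accession 29: 16323 + 587 = 16910
accession 30: 16910 + 587 = 17497
accession 31: 17497 + 587 = 18084
accession 32: 18084 + 587 = 18671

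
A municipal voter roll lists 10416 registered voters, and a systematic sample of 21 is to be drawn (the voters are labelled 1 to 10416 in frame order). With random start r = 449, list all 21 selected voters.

449, 945, 1441, 1937, 2433, 2929, 3425, 3921, 4417, 4913, 5409, 5905, 6401, 6897, 7393, 7889, 8385, 8881, 9377, 9873, 10369

k = N/n = 10416/21 = 496
voter 1: 449
voter 2: 449 + 496 = 945
voter 3: 945 + 496 = 1441
voter 4: 1441 + 496 = 1937
voter 5: 1937 + 496 = 2433
voter 6: 2433 + 496 = 2929
voter 7: 2929 + 496 = 3425
voter 8: 3425 + 496 = 3921
voter 9: 3921 + 496 = 4417
voter 10: 4417 + 496 = 4913
voter 11: 4913 + 496 = 5409
voter 12: 5409 + 496 = 5905
voter 13: 5905 + 496 = 6401
voter 14: 6401 + 496 = 6897
voter 15: 6897 + 496 = 7393
voter 16: 7393 + 496 = 7889
voter 17: 7889 + 496 = 8385
voter 18: 8385 + 496 = 8881
voter 19: 8881 + 496 = 9377
voter 20: 9377 + 496 = 9873
voter 21: 9873 + 496 = 10369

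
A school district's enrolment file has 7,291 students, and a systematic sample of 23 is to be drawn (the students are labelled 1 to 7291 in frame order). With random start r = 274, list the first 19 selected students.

274, 591, 908, 1225, 1542, 1859, 2176, 2493, 2810, 3127, 3444, 3761, 4078, 4395, 4712, 5029, 5346, 5663, 5980

k = N/n = 7291/23 = 317
student 1: 274
student 2: 274 + 317 = 591
student 3: 591 + 317 = 908
student 4: 908 + 317 = 1225
student 5: 1225 + 317 = 1542
student 6: 1542 + 317 = 1859
student 7: 1859 + 317 = 2176
student 8: 2176 + 317 = 2493
student 9: 2493 + 317 = 2810
student 10: 2810 + 317 = 3127
student 11: 3127 + 317 = 3444
student 12: 3444 + 317 = 3761
student 13: 3761 + 317 = 4078
student 14: 4078 + 317 = 4395
student 15: 4395 + 317 = 4712
student 16: 4712 + 317 = 5029
student 17: 5029 + 317 = 5346
student 18: 5346 + 317 = 5663
student 19: 5663 + 317 = 5980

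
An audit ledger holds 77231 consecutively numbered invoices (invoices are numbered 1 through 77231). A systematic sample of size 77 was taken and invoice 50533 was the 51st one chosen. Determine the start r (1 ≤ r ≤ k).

383

k = 77231/77 = 1003
r = 50533 − (51−1)×1003 = 50533 − 50150 = 383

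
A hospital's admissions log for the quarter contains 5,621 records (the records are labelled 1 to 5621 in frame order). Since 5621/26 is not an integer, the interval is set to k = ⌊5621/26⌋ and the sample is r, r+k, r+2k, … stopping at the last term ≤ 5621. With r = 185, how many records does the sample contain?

26

k = ⌊5621/26⌋ = 216
Achieved size = ⌊(5621 − 185)/216⌋ + 1 = ⌊5436/216⌋ + 1 = 25 + 1 = 26
(last selection: 185 + 25×216 = 5585 ≤ 5621; next would be 5801 > 5621)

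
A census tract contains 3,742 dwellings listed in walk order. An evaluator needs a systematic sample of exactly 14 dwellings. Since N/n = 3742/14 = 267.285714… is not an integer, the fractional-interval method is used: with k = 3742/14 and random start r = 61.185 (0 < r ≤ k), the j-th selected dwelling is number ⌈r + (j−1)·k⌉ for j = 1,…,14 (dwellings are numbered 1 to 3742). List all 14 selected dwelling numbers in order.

62, 329, 596, 864, 1131, 1398, 1665, 1933, 2200, 2467, 2735, 3002, 3269, 3536

j=1: r + 0k = 61.185 → ⌈·⌉ = 62
j=2: r + 1k = 328.470714… → ⌈·⌉ = 329
j=3: r + 2k = 595.756428… → ⌈·⌉ = 596
j=4: r + 3k = 863.042142… → ⌈·⌉ = 864
j=5: r + 4k = 1130.327857… → ⌈·⌉ = 1131
j=6: r + 5k = 1397.613571… → ⌈·⌉ = 1398
j=7: r + 6k = 1664.899285… → ⌈·⌉ = 1665
j=8: r + 7k = 1932.185 → ⌈·⌉ = 1933
j=9: r + 8k = 2199.470714… → ⌈·⌉ = 2200
j=10: r + 9k = 2466.756428… → ⌈·⌉ = 2467
j=11: r + 10k = 2734.042142… → ⌈·⌉ = 2735
j=12: r + 11k = 3001.327857… → ⌈·⌉ = 3002
j=13: r + 12k = 3268.613571… → ⌈·⌉ = 3269
j=14: r + 13k = 3535.899285… → ⌈·⌉ = 3536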